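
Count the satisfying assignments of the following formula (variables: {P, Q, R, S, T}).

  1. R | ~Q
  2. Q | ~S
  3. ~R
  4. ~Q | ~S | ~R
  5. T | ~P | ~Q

4

There are 2^5 = 32 truth assignments over (P, Q, R, S, T).
Split on T. With T = 1, the clauses containing T are satisfied and ~T drops from the rest; 2 of the 2^4 = 16 assignments to the other variables satisfy what remains.
With T = 0, by the same count on the reduced clause set, 2 assignments work.
(One model: P=F, Q=F, R=F, S=F, T=F.)
Total: 2 + 2 = 4.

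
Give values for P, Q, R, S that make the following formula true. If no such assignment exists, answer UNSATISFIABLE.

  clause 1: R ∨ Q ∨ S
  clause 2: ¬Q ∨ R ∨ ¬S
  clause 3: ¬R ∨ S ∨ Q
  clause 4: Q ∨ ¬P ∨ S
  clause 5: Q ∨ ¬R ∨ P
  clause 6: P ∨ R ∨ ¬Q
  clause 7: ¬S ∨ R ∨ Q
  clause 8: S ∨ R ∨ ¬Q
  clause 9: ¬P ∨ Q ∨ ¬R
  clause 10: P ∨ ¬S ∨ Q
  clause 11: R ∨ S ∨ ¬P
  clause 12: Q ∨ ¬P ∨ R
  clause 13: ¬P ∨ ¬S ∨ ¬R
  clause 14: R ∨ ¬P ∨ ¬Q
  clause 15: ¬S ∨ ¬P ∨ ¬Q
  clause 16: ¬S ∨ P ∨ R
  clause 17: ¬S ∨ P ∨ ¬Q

P ↦ False; Q ↦ True; R ↦ True; S ↦ False

Try R = True.
Try S = False.
The clause (Q) is unit, so Q = True.
Every clause is now satisfied; P is unconstrained.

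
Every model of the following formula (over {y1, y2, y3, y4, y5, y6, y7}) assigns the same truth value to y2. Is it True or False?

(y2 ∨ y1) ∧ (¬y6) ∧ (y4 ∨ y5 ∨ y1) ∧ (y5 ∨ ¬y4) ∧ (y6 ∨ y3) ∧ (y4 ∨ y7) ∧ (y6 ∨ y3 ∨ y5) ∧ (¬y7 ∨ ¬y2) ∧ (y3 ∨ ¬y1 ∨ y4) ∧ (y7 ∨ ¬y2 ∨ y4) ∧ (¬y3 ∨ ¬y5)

False

Suppose y2 = True.
Unit clause (¬y6) forces y6 = False.
Unit clause (y3) forces y3 = True.
Unit clause (¬y7) forces y7 = False.
Unit clause (y4) forces y4 = True.
Unit clause (y5) forces y5 = True.
But (¬y5) is also a unit clause — contradiction.
So every satisfying assignment has y2 = False.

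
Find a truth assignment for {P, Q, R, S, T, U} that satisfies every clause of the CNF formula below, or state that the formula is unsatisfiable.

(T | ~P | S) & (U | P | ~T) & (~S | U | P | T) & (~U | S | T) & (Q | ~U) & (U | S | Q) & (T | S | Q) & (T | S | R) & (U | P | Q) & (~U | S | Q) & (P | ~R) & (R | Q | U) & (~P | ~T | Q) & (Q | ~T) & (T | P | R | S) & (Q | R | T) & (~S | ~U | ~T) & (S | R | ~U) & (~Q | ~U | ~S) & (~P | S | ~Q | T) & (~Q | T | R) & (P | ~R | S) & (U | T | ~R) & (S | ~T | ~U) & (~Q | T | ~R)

P ↦ 1, Q ↦ 1, R ↦ 0, S ↦ 0, T ↦ 1, U ↦ 0

Suppose Q = 1.
Suppose P = 1.
Suppose T = 1.
Suppose S = 0.
Unit clause (~U) forces U = 0.
No clause remains; R is free.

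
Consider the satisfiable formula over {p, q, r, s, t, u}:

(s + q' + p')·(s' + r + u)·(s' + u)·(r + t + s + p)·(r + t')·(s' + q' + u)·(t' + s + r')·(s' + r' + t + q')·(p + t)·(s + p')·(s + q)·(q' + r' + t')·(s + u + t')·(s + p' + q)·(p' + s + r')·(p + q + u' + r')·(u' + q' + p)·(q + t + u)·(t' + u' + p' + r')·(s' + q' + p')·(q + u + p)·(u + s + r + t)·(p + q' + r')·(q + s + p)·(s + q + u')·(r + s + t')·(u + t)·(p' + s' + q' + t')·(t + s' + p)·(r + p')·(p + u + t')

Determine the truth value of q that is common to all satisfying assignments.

False

Suppose q = 1.
Try s = 1.
(u) alone gives u = 1.
(p) alone gives p = 1.
That conflicts with the unit clause (p').
Undo s and try s = 0.
(p') alone gives p = 0.
(t) alone gives t = 1.
(r) alone gives r = 1.
That conflicts with the unit clause (r').
Neither s = 1 nor s = 0 works.
So every satisfying assignment has q = False.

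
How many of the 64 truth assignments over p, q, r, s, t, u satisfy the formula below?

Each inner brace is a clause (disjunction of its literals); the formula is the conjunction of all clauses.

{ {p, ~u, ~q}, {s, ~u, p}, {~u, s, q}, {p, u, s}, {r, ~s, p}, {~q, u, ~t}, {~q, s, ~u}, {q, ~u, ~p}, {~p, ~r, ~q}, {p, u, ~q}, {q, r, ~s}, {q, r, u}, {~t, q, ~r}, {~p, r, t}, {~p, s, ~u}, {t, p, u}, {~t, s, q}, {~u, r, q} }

4

There are 2^6 = 64 truth assignments over (p, q, r, s, t, u).
Split on s. With s = 1, the clauses containing s are satisfied and ~s drops from the rest; 3 of the 2^5 = 32 assignments to the other variables satisfy what remains.
With s = 0, by the same count on the reduced clause set, 1 assignment works.
(One model: p=F, q=F, r=T, s=T, t=F, u=T.)
Total: 3 + 1 = 4.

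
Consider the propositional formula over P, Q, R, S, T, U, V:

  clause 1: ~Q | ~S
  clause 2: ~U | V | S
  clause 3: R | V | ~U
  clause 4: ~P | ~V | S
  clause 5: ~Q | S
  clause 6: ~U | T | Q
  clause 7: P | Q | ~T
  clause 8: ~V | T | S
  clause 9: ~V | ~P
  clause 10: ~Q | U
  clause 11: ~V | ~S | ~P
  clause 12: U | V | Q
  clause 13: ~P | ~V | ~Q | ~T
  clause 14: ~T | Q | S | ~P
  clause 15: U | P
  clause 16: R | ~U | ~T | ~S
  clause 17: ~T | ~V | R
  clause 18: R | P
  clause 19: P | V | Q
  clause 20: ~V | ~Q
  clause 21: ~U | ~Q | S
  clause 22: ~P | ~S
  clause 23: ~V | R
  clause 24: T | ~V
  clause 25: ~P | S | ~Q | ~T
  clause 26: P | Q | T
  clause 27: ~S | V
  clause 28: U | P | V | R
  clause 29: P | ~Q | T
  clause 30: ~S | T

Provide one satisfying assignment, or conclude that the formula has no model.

UNSATISFIABLE

Branch on Q: set Q = 0.
Branch on U: set U = 0.
From the singleton clause (V), V = 1.
From the singleton clause (~P), P = 0.
That conflicts with the unit clause (P).
So U must be the other value — set U = 1.
From the singleton clause (T), T = 1.
From the singleton clause (P), P = 1.
From the singleton clause (~V), V = 0.
From the singleton clause (S), S = 1.
That conflicts with the unit clause (~S).
Both values of U lead to a conflict.
So Q must be the other value — set Q = 1.
From the singleton clause (~S), S = 0.
That conflicts with the unit clause (S).
Both values of Q lead to a conflict.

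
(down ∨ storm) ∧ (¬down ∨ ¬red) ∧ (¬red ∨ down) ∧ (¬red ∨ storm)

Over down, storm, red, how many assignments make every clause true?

3

There are 2^3 = 8 truth assignments over (down, storm, red).
Check each against the 4 clauses (columns in the order down, storm, red):
  F F F  ✗ fails (down ∨ storm)
  F F T  ✗ fails (down ∨ storm)
  F T F  ✓ satisfies all
  F T T  ✗ fails (¬red ∨ down)
  T F F  ✓ satisfies all
  T F T  ✗ fails (¬down ∨ ¬red)
  T T F  ✓ satisfies all
  T T T  ✗ fails (¬down ∨ ¬red)
3 of the 8 rows are models.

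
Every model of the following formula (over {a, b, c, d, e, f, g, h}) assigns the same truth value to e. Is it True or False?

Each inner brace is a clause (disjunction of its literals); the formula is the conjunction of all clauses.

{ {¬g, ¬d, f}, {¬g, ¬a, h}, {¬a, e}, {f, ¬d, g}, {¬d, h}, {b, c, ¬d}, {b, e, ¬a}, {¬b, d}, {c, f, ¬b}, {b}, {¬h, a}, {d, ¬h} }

True

Suppose e = False.
(¬a) alone gives a = False.
(b) alone gives b = True.
(d) alone gives d = True.
(h) alone gives h = True.
But (¬h) is also a unit clause — contradiction.
So every satisfying assignment has e = True.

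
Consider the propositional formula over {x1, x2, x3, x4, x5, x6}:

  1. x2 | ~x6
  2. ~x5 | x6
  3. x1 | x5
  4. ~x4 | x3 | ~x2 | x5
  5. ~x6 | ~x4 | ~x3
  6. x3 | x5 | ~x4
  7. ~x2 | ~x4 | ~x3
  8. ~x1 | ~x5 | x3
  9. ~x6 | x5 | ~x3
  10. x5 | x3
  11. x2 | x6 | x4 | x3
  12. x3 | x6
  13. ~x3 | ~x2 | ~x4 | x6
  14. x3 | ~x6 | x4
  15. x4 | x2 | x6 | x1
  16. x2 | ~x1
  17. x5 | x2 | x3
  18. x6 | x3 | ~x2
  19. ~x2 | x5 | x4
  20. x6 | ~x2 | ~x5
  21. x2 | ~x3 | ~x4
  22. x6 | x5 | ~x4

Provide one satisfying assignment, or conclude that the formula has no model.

x1=0,  x2=1,  x3=1,  x4=0,  x5=1,  x6=1

Try x2 = 1.
Try x5 = 1.
The clause (x6) is unit, so x6 = 1.
Try x4 = 0.
The clause (x3) is unit, so x3 = 1.
All clauses hold; x1 can take either value.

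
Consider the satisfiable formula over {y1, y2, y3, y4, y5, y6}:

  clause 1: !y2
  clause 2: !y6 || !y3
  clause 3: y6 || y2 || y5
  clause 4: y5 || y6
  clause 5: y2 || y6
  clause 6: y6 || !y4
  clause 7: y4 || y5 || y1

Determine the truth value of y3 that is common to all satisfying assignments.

False

Suppose y3 = true.
(!y2) alone gives y2 = false.
(!y6) alone gives y6 = false.
Now (y6) is unsatisfied and unit — conflict.
So every satisfying assignment has y3 = False.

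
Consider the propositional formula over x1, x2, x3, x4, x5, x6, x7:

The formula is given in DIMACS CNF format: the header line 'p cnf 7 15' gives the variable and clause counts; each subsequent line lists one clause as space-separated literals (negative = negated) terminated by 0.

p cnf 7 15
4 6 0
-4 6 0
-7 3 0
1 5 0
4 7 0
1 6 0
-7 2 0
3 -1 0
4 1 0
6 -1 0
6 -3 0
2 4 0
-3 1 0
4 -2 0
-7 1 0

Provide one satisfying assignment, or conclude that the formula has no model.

x1: False; x2: True; x3: False; x4: True; x5: True; x6: True; x7: False

Case x4 = True:
(x6) alone gives x6 = True.
Case x7 = False:
Case x1 = False:
(x5) alone gives x5 = True.
(¬x3) alone gives x3 = False.
All clauses hold; x2 can take either value.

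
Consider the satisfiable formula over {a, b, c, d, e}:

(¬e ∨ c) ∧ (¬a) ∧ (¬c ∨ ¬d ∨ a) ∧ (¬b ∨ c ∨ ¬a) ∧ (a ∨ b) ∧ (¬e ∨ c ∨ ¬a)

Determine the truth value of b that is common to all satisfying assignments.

True

Suppose b = False.
(¬a) alone gives a = False.
That conflicts with the unit clause (a).
So every satisfying assignment has b = True.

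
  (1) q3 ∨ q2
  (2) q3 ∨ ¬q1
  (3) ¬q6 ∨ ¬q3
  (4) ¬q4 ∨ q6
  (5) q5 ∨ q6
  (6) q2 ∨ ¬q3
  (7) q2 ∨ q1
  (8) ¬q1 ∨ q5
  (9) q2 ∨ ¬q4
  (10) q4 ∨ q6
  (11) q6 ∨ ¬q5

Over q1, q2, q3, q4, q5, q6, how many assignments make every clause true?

4

There are 2^6 = 64 truth assignments over (q1, q2, q3, q4, q5, q6).
Split on q3. With q3 = True, the clauses containing q3 are satisfied and ¬q3 drops from the rest; 0 of the 2^5 = 32 assignments to the other variables satisfy what remains.
With q3 = False, by the same count on the reduced clause set, 4 assignments work.
Total: 0 + 4 = 4.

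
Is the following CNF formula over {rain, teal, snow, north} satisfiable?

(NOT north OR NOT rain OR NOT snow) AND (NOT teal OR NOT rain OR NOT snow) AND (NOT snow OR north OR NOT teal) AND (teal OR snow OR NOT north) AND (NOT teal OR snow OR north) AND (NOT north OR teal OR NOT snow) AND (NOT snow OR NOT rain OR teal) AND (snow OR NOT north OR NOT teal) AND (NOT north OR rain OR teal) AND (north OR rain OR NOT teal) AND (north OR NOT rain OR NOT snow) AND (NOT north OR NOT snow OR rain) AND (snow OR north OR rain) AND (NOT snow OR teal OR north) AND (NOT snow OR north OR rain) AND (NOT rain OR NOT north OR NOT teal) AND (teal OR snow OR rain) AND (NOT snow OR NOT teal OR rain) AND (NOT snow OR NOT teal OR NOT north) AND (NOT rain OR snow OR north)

Branch on north: set north = false.
Branch on snow: set snow = false.
Unit clause (NOT teal) forces teal = false.
Unit clause (rain) forces rain = true.
That conflicts with the unit clause (NOT rain).
Undo snow and try snow = true.
Unit clause (NOT teal) forces teal = false.
That conflicts with the unit clause (teal).
Either choice for snow ends in contradiction.
Undo north and try north = true.
Branch on rain: set rain = false.
Unit clause (teal) forces teal = true.
Unit clause (snow) forces snow = true.
That conflicts with the unit clause (NOT snow).
Undo rain and try rain = true.
Unit clause (NOT snow) forces snow = false.
Unit clause (teal) forces teal = true.
That conflicts with the unit clause (NOT teal).
Either choice for rain ends in contradiction.
Either choice for north ends in contradiction.
No assignment satisfies every clause.

No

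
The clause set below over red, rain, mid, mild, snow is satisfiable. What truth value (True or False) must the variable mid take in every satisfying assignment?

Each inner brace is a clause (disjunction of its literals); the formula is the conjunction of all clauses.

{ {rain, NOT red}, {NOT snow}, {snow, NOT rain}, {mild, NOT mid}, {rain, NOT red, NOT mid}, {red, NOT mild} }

Suppose mid = true.
(NOT snow) alone gives snow = false.
(NOT rain) alone gives rain = false.
(NOT red) alone gives red = false.
(mild) alone gives mild = true.
Now (NOT mild) is unsatisfied and unit — conflict.
So every satisfying assignment has mid = False.

False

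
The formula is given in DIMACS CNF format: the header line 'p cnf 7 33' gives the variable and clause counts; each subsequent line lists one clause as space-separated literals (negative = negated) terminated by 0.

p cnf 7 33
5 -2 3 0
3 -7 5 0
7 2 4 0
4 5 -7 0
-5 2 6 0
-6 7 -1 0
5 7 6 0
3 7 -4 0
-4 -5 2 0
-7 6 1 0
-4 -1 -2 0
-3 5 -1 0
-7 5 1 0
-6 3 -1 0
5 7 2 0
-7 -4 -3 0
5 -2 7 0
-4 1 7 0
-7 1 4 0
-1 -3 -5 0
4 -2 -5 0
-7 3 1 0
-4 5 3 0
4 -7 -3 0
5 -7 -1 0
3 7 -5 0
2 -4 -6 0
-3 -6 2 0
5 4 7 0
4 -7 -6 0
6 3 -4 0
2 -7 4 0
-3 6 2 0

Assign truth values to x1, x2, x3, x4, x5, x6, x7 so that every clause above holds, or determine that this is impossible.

UNSATISFIABLE

Suppose x5 = True.
Suppose x2 = True.
The clause (x4) is unit, so x4 = True.
The clause (¬x1) is unit, so x1 = False.
The clause (x7) is unit, so x7 = True.
The clause (x6) is unit, so x6 = True.
The clause (¬x3) is unit, so x3 = False.
Now (x3) is unsatisfied and unit — conflict.
Undo x2 and try x2 = False.
The clause (x6) is unit, so x6 = True.
The clause (¬x4) is unit, so x4 = False.
The clause (x7) is unit, so x7 = True.
Now (¬x7) is unsatisfied and unit — conflict.
Either choice for x2 ends in contradiction.
Undo x5 and try x5 = False.
Suppose x2 = False.
The clause (x7) is unit, so x7 = True.
The clause (x3) is unit, so x3 = True.
The clause (x4) is unit, so x4 = True.
Now (¬x4) is unsatisfied and unit — conflict.
Undo x2 and try x2 = True.
The clause (x3) is unit, so x3 = True.
The clause (¬x1) is unit, so x1 = False.
The clause (¬x7) is unit, so x7 = False.
Now (x7) is unsatisfied and unit — conflict.
Either choice for x2 ends in contradiction.
Either choice for x5 ends in contradiction.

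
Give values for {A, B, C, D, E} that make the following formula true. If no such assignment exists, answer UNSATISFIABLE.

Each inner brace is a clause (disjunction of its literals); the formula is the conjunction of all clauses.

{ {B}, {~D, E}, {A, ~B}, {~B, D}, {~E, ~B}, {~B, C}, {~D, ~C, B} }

(B) alone gives B = 1.
(A) alone gives A = 1.
(D) alone gives D = 1.
(E) alone gives E = 1.
That conflicts with the unit clause (~E).

UNSATISFIABLE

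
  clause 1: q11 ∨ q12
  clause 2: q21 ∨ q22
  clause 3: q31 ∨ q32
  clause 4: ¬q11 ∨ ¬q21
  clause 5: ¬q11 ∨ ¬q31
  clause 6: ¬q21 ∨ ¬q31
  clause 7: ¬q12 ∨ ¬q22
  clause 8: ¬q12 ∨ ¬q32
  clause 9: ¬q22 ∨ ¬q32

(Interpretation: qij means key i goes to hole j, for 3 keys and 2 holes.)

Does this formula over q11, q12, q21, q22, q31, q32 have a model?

No, unsatisfiable

Suppose q11 = True.
(¬q21) alone gives q21 = False.
(q22) alone gives q22 = True.
(¬q31) alone gives q31 = False.
(q32) alone gives q32 = True.
That conflicts with the unit clause (¬q32).
Backtrack on q11: now try q11 = False.
(q12) alone gives q12 = True.
(¬q22) alone gives q22 = False.
(q21) alone gives q21 = True.
(¬q31) alone gives q31 = False.
(q32) alone gives q32 = True.
That conflicts with the unit clause (¬q32).
Neither q11 = True nor q11 = False works.
No assignment satisfies every clause.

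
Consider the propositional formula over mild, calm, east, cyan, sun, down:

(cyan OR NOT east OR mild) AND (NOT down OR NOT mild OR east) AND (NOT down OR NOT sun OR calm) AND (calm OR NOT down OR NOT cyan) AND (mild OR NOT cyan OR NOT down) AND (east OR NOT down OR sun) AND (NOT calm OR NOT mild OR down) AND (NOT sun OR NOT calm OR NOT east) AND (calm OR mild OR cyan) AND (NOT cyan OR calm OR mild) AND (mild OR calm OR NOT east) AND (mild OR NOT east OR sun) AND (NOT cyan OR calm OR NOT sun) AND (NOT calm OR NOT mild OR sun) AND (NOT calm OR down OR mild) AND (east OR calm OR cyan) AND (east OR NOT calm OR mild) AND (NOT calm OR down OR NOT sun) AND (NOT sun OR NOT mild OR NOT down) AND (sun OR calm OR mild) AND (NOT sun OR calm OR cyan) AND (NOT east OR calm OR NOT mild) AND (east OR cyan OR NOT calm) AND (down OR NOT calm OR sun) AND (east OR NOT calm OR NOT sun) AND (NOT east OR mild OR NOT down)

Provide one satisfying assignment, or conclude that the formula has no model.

Try cyan = true.
Try calm = false.
The clause (NOT down) is unit, so down = false.
The clause (mild) is unit, so mild = true.
The clause (NOT sun) is unit, so sun = false.
The clause (NOT east) is unit, so east = false.
All clauses are satisfied.

mild: true,  calm: false,  east: false,  cyan: true,  sun: false,  down: false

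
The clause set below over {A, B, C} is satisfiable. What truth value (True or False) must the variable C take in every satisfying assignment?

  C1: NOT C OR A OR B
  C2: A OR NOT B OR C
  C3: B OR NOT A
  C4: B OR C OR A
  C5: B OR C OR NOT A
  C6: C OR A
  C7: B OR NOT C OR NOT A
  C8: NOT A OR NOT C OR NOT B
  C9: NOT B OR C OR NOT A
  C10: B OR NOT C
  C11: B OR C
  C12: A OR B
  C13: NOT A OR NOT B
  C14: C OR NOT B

True

Suppose C = false.
From the singleton clause (A), A = true.
From the singleton clause (B), B = true.
But (NOT B) is also a unit clause — contradiction.
So every satisfying assignment has C = True.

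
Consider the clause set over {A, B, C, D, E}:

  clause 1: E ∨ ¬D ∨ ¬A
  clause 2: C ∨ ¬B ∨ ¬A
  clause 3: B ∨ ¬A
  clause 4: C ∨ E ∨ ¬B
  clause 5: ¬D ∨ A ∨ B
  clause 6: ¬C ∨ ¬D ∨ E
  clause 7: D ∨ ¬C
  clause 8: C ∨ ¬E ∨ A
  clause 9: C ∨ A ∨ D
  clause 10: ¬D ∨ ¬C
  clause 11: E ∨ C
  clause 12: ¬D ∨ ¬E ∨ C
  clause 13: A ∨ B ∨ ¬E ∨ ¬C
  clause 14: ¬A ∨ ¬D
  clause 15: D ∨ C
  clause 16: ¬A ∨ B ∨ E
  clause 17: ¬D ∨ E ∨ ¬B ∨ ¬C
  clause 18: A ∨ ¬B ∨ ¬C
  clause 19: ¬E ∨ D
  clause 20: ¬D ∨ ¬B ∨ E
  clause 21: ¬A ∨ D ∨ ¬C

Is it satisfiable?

Unsatisfiable

Suppose B = True.
Suppose C = True.
(D) alone gives D = True.
Now (¬D) is unsatisfied and unit — conflict.
That branch fails; take C = False instead.
(¬A) alone gives A = False.
(E) alone gives E = True.
Now (¬E) is unsatisfied and unit — conflict.
Both values of C lead to a conflict.
That branch fails; take B = False instead.
(¬A) alone gives A = False.
(¬D) alone gives D = False.
(¬C) alone gives C = False.
Now (C) is unsatisfied and unit — conflict.
Both values of B lead to a conflict.
No assignment satisfies every clause.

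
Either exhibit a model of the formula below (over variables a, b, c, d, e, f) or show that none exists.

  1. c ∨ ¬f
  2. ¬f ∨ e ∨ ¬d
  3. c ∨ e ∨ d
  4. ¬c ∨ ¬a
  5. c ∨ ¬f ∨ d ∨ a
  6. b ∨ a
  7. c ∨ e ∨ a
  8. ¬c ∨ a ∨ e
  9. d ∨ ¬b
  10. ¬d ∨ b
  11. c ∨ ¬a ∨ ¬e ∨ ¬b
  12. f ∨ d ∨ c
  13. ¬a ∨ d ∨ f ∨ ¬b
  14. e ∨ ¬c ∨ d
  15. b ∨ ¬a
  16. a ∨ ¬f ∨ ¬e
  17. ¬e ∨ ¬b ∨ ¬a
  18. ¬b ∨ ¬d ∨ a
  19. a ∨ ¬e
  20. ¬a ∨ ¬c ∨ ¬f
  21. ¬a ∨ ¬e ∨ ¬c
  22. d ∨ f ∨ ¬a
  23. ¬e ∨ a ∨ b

a: True,  b: True,  c: False,  d: True,  e: False,  f: False

Suppose c = False.
From the singleton clause (¬f), f = False.
From the singleton clause (d), d = True.
From the singleton clause (b), b = True.
From the singleton clause (a), a = True.
From the singleton clause (¬e), e = False.
This assignment satisfies each clause.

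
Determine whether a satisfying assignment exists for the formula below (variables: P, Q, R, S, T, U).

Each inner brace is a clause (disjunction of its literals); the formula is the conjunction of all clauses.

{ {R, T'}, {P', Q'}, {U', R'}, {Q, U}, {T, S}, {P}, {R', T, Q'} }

Unit clause (P) forces P = 1.
Unit clause (Q') forces Q = 0.
Unit clause (U) forces U = 1.
Unit clause (R') forces R = 0.
Unit clause (T') forces T = 0.
Unit clause (S) forces S = 1.
Every clause now holds.
A satisfying assignment: P ↦ 1; Q ↦ 0; R ↦ 0; S ↦ 1; T ↦ 0; U ↦ 1.

Yes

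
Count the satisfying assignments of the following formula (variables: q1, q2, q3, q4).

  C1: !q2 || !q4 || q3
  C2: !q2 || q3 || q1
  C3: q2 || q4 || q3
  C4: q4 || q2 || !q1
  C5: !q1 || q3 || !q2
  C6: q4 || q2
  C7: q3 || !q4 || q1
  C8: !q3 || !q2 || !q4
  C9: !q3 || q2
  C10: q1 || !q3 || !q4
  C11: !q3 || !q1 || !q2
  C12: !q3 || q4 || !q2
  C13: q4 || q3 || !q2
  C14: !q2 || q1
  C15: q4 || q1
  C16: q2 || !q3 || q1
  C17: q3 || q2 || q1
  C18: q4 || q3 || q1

1

There are 2^4 = 16 truth assignments over (q1, q2, q3, q4).
Check each against the 18 clauses (columns in the order q1, q2, q3, q4):
  F F F F  ✗ fails (q2 || q4 || q3)
  F F F T  ✗ fails (q3 || !q4 || q1)
  F F T F  ✗ fails (q4 || q2)
  F F T T  ✗ fails (!q3 || q2)
  F T F F  ✗ fails (!q2 || q3 || q1)
  F T F T  ✗ fails (!q2 || !q4 || q3)
  F T T F  ✗ fails (!q3 || q4 || !q2)
  F T T T  ✗ fails (!q3 || !q2 || !q4)
  T F F F  ✗ fails (q2 || q4 || q3)
  T F F T  ✓ satisfies all
  T F T F  ✗ fails (q4 || q2 || !q1)
  T F T T  ✗ fails (!q3 || q2)
  T T F F  ✗ fails (!q1 || q3 || !q2)
  T T F T  ✗ fails (!q2 || !q4 || q3)
  T T T F  ✗ fails (!q3 || !q1 || !q2)
  T T T T  ✗ fails (!q3 || !q2 || !q4)
1 of the 16 rows is a model.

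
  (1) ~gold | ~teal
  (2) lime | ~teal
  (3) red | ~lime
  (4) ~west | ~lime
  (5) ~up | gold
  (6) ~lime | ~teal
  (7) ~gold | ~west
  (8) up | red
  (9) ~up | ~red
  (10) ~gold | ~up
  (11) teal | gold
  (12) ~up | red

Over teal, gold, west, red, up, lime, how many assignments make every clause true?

There are 2^6 = 64 truth assignments over (teal, gold, west, red, up, lime).
Split on lime. With lime = 1, the clauses containing lime are satisfied and ~lime drops from the rest; 1 of the 2^5 = 32 assignments to the other variables satisfy what remains.
With lime = 0, by the same count on the reduced clause set, 1 assignment works.
(One model: teal=F, gold=T, west=F, red=T, up=F, lime=F.)
Total: 1 + 1 = 2.

2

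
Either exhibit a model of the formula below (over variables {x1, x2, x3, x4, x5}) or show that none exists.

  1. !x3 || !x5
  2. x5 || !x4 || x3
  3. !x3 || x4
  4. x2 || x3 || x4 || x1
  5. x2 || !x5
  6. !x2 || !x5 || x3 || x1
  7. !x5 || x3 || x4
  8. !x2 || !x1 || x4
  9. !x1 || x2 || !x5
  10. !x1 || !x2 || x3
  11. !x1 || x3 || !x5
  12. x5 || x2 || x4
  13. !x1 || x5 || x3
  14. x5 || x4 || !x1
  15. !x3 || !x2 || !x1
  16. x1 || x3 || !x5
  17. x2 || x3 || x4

x1 ↦ false; x2 ↦ true; x3 ↦ true; x4 ↦ true; x5 ↦ false

Case x3 = true:
From the singleton clause (!x5), x5 = false.
From the singleton clause (x4), x4 = true.
Case x2 = true:
From the singleton clause (!x1), x1 = false.
All clauses are satisfied.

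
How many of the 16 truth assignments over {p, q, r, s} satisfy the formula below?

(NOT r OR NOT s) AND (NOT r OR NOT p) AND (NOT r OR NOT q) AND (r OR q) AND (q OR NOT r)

4

There are 2^4 = 16 truth assignments over (p, q, r, s).
Check each against the 5 clauses (columns in the order p, q, r, s):
  F F F F  ✗ fails (r OR q)
  F F F T  ✗ fails (r OR q)
  F F T F  ✗ fails (q OR NOT r)
  F F T T  ✗ fails (NOT r OR NOT s)
  F T F F  ✓ satisfies all
  F T F T  ✓ satisfies all
  F T T F  ✗ fails (NOT r OR NOT q)
  F T T T  ✗ fails (NOT r OR NOT s)
  T F F F  ✗ fails (r OR q)
  T F F T  ✗ fails (r OR q)
  T F T F  ✗ fails (NOT r OR NOT p)
  T F T T  ✗ fails (NOT r OR NOT s)
  T T F F  ✓ satisfies all
  T T F T  ✓ satisfies all
  T T T F  ✗ fails (NOT r OR NOT p)
  T T T T  ✗ fails (NOT r OR NOT s)
4 of the 16 rows are models.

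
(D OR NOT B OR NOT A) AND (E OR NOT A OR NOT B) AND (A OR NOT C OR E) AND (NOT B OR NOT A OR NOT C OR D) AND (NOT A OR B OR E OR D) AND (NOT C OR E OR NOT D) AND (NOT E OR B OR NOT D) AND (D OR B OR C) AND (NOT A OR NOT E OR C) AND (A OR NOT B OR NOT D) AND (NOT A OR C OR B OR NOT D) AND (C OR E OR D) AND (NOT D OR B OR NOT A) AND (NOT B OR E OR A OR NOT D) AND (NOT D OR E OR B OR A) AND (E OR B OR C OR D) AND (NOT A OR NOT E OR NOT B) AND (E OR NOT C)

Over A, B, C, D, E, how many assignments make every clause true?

There are 2^5 = 32 truth assignments over (A, B, C, D, E).
Split on C. With C = true, the clauses containing C are satisfied and NOT C drops from the rest; 3 of the 2^4 = 16 assignments to the other variables satisfy what remains.
With C = false, by the same count on the reduced clause set, 1 assignment works.
Total: 3 + 1 = 4.

4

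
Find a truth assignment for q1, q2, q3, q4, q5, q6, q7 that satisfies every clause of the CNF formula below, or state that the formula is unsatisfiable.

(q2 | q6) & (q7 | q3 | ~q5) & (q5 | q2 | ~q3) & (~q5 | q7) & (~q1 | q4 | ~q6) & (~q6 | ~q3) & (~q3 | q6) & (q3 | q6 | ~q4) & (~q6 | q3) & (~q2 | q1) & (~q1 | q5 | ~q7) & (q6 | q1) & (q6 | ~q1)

Case q2 = 1:
From the singleton clause (q1), q1 = 1.
From the singleton clause (q6), q6 = 1.
From the singleton clause (q4), q4 = 1.
From the singleton clause (~q3), q3 = 0.
But (q3) is also a unit clause — contradiction.
So q2 must be the other value — set q2 = 0.
From the singleton clause (q6), q6 = 1.
From the singleton clause (~q3), q3 = 0.
But (q3) is also a unit clause — contradiction.
Either choice for q2 ends in contradiction.

UNSATISFIABLE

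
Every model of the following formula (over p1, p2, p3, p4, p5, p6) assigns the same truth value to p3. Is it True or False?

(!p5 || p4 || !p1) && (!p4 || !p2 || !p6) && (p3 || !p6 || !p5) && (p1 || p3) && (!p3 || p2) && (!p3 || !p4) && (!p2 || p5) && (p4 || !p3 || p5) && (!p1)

Suppose p3 = false.
Unit clause (p1) forces p1 = true.
That conflicts with the unit clause (!p1).
So every satisfying assignment has p3 = True.

True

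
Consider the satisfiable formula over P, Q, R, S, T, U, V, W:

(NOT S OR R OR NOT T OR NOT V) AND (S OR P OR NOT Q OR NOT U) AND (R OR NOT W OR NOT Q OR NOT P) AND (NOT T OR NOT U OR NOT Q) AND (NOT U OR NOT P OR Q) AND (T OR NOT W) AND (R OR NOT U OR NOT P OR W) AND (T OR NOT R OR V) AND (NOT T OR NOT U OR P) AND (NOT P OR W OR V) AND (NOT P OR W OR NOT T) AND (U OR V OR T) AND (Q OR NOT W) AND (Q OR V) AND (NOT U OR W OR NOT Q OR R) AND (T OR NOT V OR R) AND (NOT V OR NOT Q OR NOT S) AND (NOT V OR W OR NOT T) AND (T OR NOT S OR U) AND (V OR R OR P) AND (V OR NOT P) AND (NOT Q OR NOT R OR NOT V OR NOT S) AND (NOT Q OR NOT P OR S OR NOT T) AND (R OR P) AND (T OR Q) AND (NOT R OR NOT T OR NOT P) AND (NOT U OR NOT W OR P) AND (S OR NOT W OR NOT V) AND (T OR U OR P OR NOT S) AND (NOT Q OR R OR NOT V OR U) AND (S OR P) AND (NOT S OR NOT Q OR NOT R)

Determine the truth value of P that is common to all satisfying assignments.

Suppose P = false.
The clause (R) is unit, so R = true.
The clause (S) is unit, so S = true.
The clause (NOT Q) is unit, so Q = false.
The clause (NOT W) is unit, so W = false.
The clause (V) is unit, so V = true.
The clause (NOT T) is unit, so T = false.
But (T) is also a unit clause — contradiction.
So every satisfying assignment has P = True.

True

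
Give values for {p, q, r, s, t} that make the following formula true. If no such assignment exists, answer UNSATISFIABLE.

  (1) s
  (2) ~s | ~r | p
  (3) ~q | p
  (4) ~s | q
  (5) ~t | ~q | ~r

p: 1,  q: 1,  r: 0,  s: 1,  t: 0

(s) alone gives s = 1.
(q) alone gives q = 1.
(p) alone gives p = 1.
Branch on t: set t = 0.
Every clause is now satisfied; r is unconstrained.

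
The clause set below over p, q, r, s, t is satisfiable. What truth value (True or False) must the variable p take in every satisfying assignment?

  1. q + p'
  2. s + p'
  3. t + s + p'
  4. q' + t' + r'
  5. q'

False

Suppose p = 1.
(q) alone gives q = 1.
Now (q') is unsatisfied and unit — conflict.
So every satisfying assignment has p = False.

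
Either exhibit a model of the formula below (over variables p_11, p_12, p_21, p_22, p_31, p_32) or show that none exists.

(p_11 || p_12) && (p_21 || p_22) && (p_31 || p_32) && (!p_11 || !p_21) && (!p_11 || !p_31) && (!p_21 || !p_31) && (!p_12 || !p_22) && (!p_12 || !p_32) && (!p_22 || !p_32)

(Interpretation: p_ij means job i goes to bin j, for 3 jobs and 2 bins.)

UNSATISFIABLE

Try p_11 = true.
The clause (!p_21) is unit, so p_21 = false.
The clause (p_22) is unit, so p_22 = true.
The clause (!p_31) is unit, so p_31 = false.
The clause (p_32) is unit, so p_32 = true.
But (!p_32) is also a unit clause — contradiction.
Undo p_11 and try p_11 = false.
The clause (p_12) is unit, so p_12 = true.
The clause (!p_22) is unit, so p_22 = false.
The clause (p_21) is unit, so p_21 = true.
The clause (!p_31) is unit, so p_31 = false.
The clause (p_32) is unit, so p_32 = true.
But (!p_32) is also a unit clause — contradiction.
Either choice for p_11 ends in contradiction.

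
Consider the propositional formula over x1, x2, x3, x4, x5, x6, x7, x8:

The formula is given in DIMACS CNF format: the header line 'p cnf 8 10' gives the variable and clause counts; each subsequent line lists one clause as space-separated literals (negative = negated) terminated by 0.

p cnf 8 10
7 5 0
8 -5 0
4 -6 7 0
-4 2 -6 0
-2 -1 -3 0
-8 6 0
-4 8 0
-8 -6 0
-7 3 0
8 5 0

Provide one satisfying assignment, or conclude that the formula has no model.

UNSATISFIABLE

Case x7 = True:
(x3) alone gives x3 = True.
Case x8 = True:
(x6) alone gives x6 = True.
Now (¬x6) is unsatisfied and unit — conflict.
Backtrack on x8: now try x8 = False.
(¬x5) alone gives x5 = False.
Now (x5) is unsatisfied and unit — conflict.
Neither x8 = True nor x8 = False works.
Backtrack on x7: now try x7 = False.
(x5) alone gives x5 = True.
(x8) alone gives x8 = True.
(x6) alone gives x6 = True.
Now (¬x6) is unsatisfied and unit — conflict.
Neither x7 = True nor x7 = False works.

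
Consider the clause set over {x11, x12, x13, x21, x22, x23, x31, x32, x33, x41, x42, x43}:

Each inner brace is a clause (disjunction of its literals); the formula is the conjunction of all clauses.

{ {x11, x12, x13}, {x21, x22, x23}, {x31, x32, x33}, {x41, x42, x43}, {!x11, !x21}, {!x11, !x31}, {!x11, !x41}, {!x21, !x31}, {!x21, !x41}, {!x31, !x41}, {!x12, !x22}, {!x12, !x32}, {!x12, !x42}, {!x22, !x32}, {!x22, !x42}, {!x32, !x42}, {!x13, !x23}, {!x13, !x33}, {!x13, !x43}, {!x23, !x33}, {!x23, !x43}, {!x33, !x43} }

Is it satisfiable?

Try x11 = false.
Try x12 = true.
Unit clause (!x22) forces x22 = false.
Unit clause (!x32) forces x32 = false.
Unit clause (!x42) forces x42 = false.
Try x21 = true.
Unit clause (!x31) forces x31 = false.
Unit clause (x33) forces x33 = true.
Unit clause (!x41) forces x41 = false.
Unit clause (x43) forces x43 = true.
That conflicts with the unit clause (!x43).
Backtrack on x21: now try x21 = false.
Unit clause (x23) forces x23 = true.
Unit clause (!x13) forces x13 = false.
Unit clause (!x33) forces x33 = false.
Unit clause (x31) forces x31 = true.
Unit clause (!x41) forces x41 = false.
Unit clause (x43) forces x43 = true.
That conflicts with the unit clause (!x43).
Either choice for x21 ends in contradiction.
Backtrack on x12: now try x12 = false.
Unit clause (x13) forces x13 = true.
Unit clause (!x23) forces x23 = false.
Unit clause (!x33) forces x33 = false.
Unit clause (!x43) forces x43 = false.
Try x21 = true.
Unit clause (!x31) forces x31 = false.
Unit clause (x32) forces x32 = true.
Unit clause (!x41) forces x41 = false.
Unit clause (x42) forces x42 = true.
That conflicts with the unit clause (!x42).
Backtrack on x21: now try x21 = false.
Unit clause (x22) forces x22 = true.
Unit clause (!x32) forces x32 = false.
Unit clause (x31) forces x31 = true.
Unit clause (!x41) forces x41 = false.
Unit clause (x42) forces x42 = true.
That conflicts with the unit clause (!x42).
Either choice for x21 ends in contradiction.
Either choice for x12 ends in contradiction.
Backtrack on x11: now try x11 = true.
Unit clause (!x21) forces x21 = false.
Unit clause (!x31) forces x31 = false.
Unit clause (!x41) forces x41 = false.
Try x22 = true.
Unit clause (!x12) forces x12 = false.
Unit clause (!x32) forces x32 = false.
Unit clause (x33) forces x33 = true.
Unit clause (!x42) forces x42 = false.
Unit clause (x43) forces x43 = true.
That conflicts with the unit clause (!x43).
Backtrack on x22: now try x22 = false.
Unit clause (x23) forces x23 = true.
Unit clause (!x13) forces x13 = false.
Unit clause (!x33) forces x33 = false.
Unit clause (x32) forces x32 = true.
Unit clause (!x12) forces x12 = false.
Unit clause (!x42) forces x42 = false.
Unit clause (x43) forces x43 = true.
That conflicts with the unit clause (!x43).
Either choice for x22 ends in contradiction.
Either choice for x11 ends in contradiction.
No assignment satisfies every clause.

No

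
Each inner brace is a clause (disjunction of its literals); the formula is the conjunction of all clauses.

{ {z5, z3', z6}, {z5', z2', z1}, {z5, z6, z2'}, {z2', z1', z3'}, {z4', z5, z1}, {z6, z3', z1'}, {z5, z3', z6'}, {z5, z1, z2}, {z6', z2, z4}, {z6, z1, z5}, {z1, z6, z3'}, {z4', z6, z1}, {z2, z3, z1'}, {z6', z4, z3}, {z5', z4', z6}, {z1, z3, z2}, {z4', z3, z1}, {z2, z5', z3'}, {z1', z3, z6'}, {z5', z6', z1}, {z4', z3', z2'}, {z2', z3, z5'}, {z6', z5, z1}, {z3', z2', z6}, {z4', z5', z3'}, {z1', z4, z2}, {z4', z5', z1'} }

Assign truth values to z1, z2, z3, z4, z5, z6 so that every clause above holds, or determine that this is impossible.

UNSATISFIABLE

Try z5 = 1.
Try z2 = 0.
The clause (z3') is unit, so z3 = 0.
The clause (z1') is unit, so z1 = 0.
Now (z1) is unsatisfied and unit — conflict.
Backtrack on z2: now try z2 = 1.
The clause (z1) is unit, so z1 = 1.
The clause (z3') is unit, so z3 = 0.
Now (z3) is unsatisfied and unit — conflict.
Neither z2 = 1 nor z2 = 0 works.
Backtrack on z5: now try z5 = 0.
Try z3 = 0.
Try z6 = 1.
The clause (z4) is unit, so z4 = 1.
The clause (z1) is unit, so z1 = 1.
Now (z1') is unsatisfied and unit — conflict.
Backtrack on z6: now try z6 = 0.
The clause (z2') is unit, so z2 = 0.
The clause (z1) is unit, so z1 = 1.
Now (z1') is unsatisfied and unit — conflict.
Neither z6 = 1 nor z6 = 0 works.
Backtrack on z3: now try z3 = 1.
The clause (z6) is unit, so z6 = 1.
Now (z6') is unsatisfied and unit — conflict.
Neither z3 = 1 nor z3 = 0 works.
Neither z5 = 1 nor z5 = 0 works.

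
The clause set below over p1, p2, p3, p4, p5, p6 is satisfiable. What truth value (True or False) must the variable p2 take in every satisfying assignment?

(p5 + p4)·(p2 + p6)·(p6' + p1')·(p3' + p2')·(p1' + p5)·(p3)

Suppose p2 = 1.
(p3') alone gives p3 = 0.
Now (p3) is unsatisfied and unit — conflict.
So every satisfying assignment has p2 = False.

False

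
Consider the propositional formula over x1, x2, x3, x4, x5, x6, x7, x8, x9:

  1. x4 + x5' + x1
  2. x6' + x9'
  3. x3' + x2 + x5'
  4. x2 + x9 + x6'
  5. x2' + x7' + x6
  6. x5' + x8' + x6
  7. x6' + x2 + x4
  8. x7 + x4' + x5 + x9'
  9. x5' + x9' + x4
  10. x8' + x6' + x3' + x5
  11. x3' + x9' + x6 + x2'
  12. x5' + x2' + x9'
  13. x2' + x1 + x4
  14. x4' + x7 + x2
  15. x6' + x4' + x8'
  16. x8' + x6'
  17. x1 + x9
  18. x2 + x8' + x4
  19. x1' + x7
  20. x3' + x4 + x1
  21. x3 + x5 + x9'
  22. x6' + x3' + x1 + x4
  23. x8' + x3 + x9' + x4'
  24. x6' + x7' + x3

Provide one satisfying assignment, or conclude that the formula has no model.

Branch on x6: set x6 = 0.
Branch on x2: set x2 = 0.
Branch on x3: set x3 = 1.
From the singleton clause (x5'), x5 = 0.
Branch on x4: set x4 = 0.
From the singleton clause (x8'), x8 = 0.
From the singleton clause (x1), x1 = 1.
From the singleton clause (x7), x7 = 1.
All clauses hold; x9 can take either value.

x1=1,  x2=0,  x3=1,  x4=0,  x5=0,  x6=0,  x7=1,  x8=0,  x9=0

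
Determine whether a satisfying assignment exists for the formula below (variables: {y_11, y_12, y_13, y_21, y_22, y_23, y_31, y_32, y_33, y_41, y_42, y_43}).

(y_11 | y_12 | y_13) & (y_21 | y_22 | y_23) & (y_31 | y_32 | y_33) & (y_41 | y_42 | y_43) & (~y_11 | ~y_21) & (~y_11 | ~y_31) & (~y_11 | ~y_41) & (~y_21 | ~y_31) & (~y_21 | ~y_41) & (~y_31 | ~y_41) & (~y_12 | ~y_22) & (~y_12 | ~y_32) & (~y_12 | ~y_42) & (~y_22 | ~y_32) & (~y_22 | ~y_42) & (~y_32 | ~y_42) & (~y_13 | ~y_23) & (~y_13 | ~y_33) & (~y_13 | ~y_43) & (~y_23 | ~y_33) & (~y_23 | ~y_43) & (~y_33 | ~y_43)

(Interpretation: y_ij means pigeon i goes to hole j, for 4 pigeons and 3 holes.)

No

Branch on y_11: set y_11 = 0.
Branch on y_12: set y_12 = 1.
Unit clause (~y_22) forces y_22 = 0.
Unit clause (~y_32) forces y_32 = 0.
Unit clause (~y_42) forces y_42 = 0.
Branch on y_21: set y_21 = 1.
Unit clause (~y_31) forces y_31 = 0.
Unit clause (y_33) forces y_33 = 1.
Unit clause (~y_41) forces y_41 = 0.
Unit clause (y_43) forces y_43 = 1.
That conflicts with the unit clause (~y_43).
Undo y_21 and try y_21 = 0.
Unit clause (y_23) forces y_23 = 1.
Unit clause (~y_13) forces y_13 = 0.
Unit clause (~y_33) forces y_33 = 0.
Unit clause (y_31) forces y_31 = 1.
Unit clause (~y_41) forces y_41 = 0.
Unit clause (y_43) forces y_43 = 1.
That conflicts with the unit clause (~y_43).
Both values of y_21 lead to a conflict.
Undo y_12 and try y_12 = 0.
Unit clause (y_13) forces y_13 = 1.
Unit clause (~y_23) forces y_23 = 0.
Unit clause (~y_33) forces y_33 = 0.
Unit clause (~y_43) forces y_43 = 0.
Branch on y_21: set y_21 = 1.
Unit clause (~y_31) forces y_31 = 0.
Unit clause (y_32) forces y_32 = 1.
Unit clause (~y_41) forces y_41 = 0.
Unit clause (y_42) forces y_42 = 1.
That conflicts with the unit clause (~y_42).
Undo y_21 and try y_21 = 0.
Unit clause (y_22) forces y_22 = 1.
Unit clause (~y_32) forces y_32 = 0.
Unit clause (y_31) forces y_31 = 1.
Unit clause (~y_41) forces y_41 = 0.
Unit clause (y_42) forces y_42 = 1.
That conflicts with the unit clause (~y_42).
Both values of y_21 lead to a conflict.
Both values of y_12 lead to a conflict.
Undo y_11 and try y_11 = 1.
Unit clause (~y_21) forces y_21 = 0.
Unit clause (~y_31) forces y_31 = 0.
Unit clause (~y_41) forces y_41 = 0.
Branch on y_22: set y_22 = 1.
Unit clause (~y_12) forces y_12 = 0.
Unit clause (~y_32) forces y_32 = 0.
Unit clause (y_33) forces y_33 = 1.
Unit clause (~y_42) forces y_42 = 0.
Unit clause (y_43) forces y_43 = 1.
That conflicts with the unit clause (~y_43).
Undo y_22 and try y_22 = 0.
Unit clause (y_23) forces y_23 = 1.
Unit clause (~y_13) forces y_13 = 0.
Unit clause (~y_33) forces y_33 = 0.
Unit clause (y_32) forces y_32 = 1.
Unit clause (~y_12) forces y_12 = 0.
Unit clause (~y_42) forces y_42 = 0.
Unit clause (y_43) forces y_43 = 1.
That conflicts with the unit clause (~y_43).
Both values of y_22 lead to a conflict.
Both values of y_11 lead to a conflict.
No assignment satisfies every clause.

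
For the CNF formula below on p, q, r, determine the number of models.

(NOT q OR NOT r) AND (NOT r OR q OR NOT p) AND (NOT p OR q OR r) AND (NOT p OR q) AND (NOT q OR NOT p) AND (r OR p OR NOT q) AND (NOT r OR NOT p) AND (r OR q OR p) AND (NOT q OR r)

There are 2^3 = 8 truth assignments over (p, q, r).
Split on q. With q = true, the clauses containing q are satisfied and NOT q drops from the rest; 0 of the 2^2 = 4 assignments to the other variables satisfy what remains.
With q = false, by the same count on the reduced clause set, 1 assignment works.
Total: 0 + 1 = 1.

1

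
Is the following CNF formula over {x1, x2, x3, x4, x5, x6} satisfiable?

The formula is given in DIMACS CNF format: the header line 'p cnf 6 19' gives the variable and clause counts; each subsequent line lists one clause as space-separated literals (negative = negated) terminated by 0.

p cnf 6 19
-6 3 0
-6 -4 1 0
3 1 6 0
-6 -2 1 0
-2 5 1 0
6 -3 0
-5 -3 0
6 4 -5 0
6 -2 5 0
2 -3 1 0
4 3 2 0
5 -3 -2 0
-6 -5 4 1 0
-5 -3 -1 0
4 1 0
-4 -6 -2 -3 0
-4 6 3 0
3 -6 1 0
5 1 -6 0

Case x6 = True:
Unit clause (x3) forces x3 = True.
Unit clause (¬x5) forces x5 = False.
Unit clause (¬x2) forces x2 = False.
Unit clause (x1) forces x1 = True.
Every clause is now satisfied; x4 is unconstrained.
A satisfying assignment: x1: True,  x2: False,  x3: True,  x4: False,  x5: False,  x6: True.

Satisfiable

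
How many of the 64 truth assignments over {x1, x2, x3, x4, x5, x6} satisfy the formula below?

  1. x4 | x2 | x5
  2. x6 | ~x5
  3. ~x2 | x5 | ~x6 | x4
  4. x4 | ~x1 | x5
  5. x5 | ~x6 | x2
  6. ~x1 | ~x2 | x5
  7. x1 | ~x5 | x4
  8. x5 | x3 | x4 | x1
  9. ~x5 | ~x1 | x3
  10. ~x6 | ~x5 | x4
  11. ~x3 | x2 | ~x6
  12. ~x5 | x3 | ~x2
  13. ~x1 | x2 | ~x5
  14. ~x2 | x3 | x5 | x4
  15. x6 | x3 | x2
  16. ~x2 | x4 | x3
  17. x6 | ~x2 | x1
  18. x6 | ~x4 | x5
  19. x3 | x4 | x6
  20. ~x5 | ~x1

There are 2^6 = 64 truth assignments over (x1, x2, x3, x4, x5, x6).
Split on x1. With x1 = 1, the clauses containing x1 are satisfied and ~x1 drops from the rest; 0 of the 2^5 = 32 assignments to the other variables satisfy what remains.
With x1 = 0, by the same count on the reduced clause set, 4 assignments work.
(One model: x1=F, x2=F, x3=F, x4=T, x5=T, x6=T.)
Total: 0 + 4 = 4.

4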